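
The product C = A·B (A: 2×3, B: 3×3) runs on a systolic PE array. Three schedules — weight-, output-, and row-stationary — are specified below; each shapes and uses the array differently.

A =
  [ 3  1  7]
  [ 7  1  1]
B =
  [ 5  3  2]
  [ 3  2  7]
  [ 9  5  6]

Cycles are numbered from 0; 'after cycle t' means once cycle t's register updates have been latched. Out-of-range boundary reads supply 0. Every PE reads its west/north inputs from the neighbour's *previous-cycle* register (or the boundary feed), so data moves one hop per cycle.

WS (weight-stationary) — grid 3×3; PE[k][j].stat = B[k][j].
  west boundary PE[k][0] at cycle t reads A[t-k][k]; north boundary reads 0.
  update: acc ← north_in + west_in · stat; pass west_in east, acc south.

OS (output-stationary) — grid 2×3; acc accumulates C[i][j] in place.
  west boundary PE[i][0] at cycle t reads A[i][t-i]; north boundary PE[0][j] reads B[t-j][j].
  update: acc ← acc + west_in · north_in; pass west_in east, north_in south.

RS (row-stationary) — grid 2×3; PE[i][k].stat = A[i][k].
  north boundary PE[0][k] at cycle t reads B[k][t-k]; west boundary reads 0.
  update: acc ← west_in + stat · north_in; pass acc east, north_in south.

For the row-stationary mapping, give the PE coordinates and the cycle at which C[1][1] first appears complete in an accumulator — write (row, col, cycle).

(row, col, cycle) = (1, 2, 4)

RS — PE[1][2] is where C[1][1] collects:
  [0] (1,2) acc=0 (h:0 v:0)
  [1] (1,2) acc=0 (h:0 v:0)
  [2] (1,2) acc=0 (h:0 v:0)
  [3] (1,2) acc=47 (h:47 v:9)
  [4] (1,2) acc=28 (h:28 v:5)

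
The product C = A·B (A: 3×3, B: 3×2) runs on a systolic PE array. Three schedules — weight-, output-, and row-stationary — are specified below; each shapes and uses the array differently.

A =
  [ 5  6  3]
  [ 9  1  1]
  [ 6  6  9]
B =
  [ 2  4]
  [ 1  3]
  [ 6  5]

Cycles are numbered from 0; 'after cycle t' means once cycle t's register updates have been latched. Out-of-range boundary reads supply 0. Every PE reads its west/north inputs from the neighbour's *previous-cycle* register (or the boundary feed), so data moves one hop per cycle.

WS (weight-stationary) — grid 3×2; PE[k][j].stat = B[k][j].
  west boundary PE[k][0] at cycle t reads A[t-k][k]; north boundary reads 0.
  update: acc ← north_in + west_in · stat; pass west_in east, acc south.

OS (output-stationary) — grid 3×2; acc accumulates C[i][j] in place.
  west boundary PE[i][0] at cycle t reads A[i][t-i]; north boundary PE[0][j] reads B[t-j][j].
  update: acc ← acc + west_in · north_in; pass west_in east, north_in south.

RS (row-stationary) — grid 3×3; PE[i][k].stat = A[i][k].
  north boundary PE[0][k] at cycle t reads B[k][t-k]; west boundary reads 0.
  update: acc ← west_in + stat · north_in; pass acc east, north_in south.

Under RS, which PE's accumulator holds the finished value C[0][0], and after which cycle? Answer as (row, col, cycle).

Under RS, C[0][0] lands at PE[0][2]:
  t=0 PE[0][2]: acc=0 h=0 v=0
  t=1 PE[0][2]: acc=0 h=0 v=0
  t=2 PE[0][2]: acc=34 h=34 v=6

(row, col, cycle) = (0, 2, 2)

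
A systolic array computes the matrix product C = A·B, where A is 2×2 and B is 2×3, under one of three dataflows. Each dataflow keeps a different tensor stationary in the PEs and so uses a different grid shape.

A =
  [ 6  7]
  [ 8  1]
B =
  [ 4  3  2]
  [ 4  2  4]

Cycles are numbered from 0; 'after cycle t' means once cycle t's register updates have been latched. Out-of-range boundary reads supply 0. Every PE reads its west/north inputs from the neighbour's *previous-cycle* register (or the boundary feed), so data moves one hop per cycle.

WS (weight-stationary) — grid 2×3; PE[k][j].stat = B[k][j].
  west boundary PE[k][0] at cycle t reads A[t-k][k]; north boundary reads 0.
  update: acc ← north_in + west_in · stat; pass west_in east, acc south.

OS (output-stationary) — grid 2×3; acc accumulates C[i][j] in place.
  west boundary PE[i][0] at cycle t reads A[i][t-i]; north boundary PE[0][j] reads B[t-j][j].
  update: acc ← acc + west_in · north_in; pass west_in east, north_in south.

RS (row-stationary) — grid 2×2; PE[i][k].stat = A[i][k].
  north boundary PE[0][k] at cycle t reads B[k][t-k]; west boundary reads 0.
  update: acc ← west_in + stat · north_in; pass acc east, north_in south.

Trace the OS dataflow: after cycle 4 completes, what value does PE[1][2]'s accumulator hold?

OS on a 2×3 grid — tracing PE[1][2] and its feeders:
  after 0 — PE[0][2] acc=0, pass-E 0, pass-S 0
  after 0 — PE[1][1] acc=0, pass-E 0, pass-S 0
  after 0 — PE[1][2] acc=0, pass-E 0, pass-S 0
  after 1 — PE[0][2] acc=0, pass-E 0, pass-S 0
  after 1 — PE[1][1] acc=0, pass-E 0, pass-S 0
  after 1 — PE[1][2] acc=0, pass-E 0, pass-S 0
  after 2 — PE[0][2] acc=12, pass-E 6, pass-S 2
  after 2 — PE[1][1] acc=24, pass-E 8, pass-S 3
  after 2 — PE[1][2] acc=0, pass-E 0, pass-S 0
  after 3 — PE[0][2] acc=40, pass-E 7, pass-S 4
  after 3 — PE[1][1] acc=26, pass-E 1, pass-S 2
  after 3 — PE[1][2] acc=16, pass-E 8, pass-S 2
  after 4 — PE[0][2] acc=40, pass-E 0, pass-S 0
  after 4 — PE[1][1] acc=26, pass-E 0, pass-S 0
  after 4 — PE[1][2] acc=20, pass-E 1, pass-S 4

PE[1][2].acc = 20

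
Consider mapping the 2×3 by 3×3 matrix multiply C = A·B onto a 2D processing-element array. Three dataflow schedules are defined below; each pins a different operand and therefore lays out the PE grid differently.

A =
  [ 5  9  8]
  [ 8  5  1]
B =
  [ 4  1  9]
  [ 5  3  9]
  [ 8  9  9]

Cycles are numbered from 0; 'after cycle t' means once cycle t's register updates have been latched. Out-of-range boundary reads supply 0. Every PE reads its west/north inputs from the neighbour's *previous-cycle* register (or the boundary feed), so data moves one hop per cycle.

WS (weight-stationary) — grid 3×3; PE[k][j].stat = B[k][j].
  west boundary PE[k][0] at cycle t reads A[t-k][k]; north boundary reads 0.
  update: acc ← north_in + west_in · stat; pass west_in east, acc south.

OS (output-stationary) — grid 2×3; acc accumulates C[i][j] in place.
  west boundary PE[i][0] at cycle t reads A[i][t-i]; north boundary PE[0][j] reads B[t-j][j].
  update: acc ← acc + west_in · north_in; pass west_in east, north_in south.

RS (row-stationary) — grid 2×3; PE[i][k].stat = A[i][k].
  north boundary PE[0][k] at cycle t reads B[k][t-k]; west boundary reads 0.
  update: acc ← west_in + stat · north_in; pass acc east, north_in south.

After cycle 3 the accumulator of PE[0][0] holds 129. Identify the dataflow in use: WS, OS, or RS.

WS (3×3 grid), PE[0][0]:
  @0  [0,0]  acc 20  |  →5  ↓20
  @1  [0,0]  acc 32  |  →8  ↓32
  @2  [0,0]  acc 0  |  →0  ↓0
  @3  [0,0]  acc 0  |  →0  ↓0
OS (2×3 grid), PE[0][0]:
  @0  [0,0]  acc 20  |  →5  ↓4
  @1  [0,0]  acc 65  |  →9  ↓5
  @2  [0,0]  acc 129  |  →8  ↓8
  @3  [0,0]  acc 129  |  →0  ↓0
RS (2×3 grid), PE[0][0]:
  @0  [0,0]  acc 20  |  →20  ↓4
  @1  [0,0]  acc 5  |  →5  ↓1
  @2  [0,0]  acc 45  |  →45  ↓9
  @3  [0,0]  acc 0  |  →0  ↓0

dataflow = OS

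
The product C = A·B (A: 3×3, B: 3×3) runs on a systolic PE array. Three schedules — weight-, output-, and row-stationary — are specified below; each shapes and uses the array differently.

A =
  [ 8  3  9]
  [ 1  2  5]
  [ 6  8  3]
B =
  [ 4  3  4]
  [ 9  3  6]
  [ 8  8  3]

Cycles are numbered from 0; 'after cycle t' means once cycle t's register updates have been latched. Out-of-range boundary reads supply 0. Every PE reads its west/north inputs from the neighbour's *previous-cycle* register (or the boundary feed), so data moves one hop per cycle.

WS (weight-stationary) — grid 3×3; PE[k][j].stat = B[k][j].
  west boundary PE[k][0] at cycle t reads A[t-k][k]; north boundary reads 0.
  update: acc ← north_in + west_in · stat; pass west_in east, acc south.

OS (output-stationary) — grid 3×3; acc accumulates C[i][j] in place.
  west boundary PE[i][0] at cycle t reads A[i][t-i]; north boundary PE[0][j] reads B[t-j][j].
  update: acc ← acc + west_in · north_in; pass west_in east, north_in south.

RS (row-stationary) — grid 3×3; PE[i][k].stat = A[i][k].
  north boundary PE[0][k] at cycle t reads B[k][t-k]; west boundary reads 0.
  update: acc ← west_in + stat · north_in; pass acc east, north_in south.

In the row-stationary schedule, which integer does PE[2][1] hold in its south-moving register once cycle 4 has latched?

register = 3

RS (3×3). Following PE[2][1] plus its west/north inputs:
  c0 r1c1: 0 / 0 / 0
  c0 r2c0: 0 / 0 / 0
  c0 r2c1: 0 / 0 / 0
  c1 r1c1: 0 / 0 / 0
  c1 r2c0: 0 / 0 / 0
  c1 r2c1: 0 / 0 / 0
  c2 r1c1: 22 / 22 / 9
  c2 r2c0: 24 / 24 / 4
  c2 r2c1: 0 / 0 / 0
  c3 r1c1: 9 / 9 / 3
  c3 r2c0: 18 / 18 / 3
  c3 r2c1: 96 / 96 / 9
  c4 r1c1: 16 / 16 / 6
  c4 r2c0: 24 / 24 / 4
  c4 r2c1: 42 / 42 / 3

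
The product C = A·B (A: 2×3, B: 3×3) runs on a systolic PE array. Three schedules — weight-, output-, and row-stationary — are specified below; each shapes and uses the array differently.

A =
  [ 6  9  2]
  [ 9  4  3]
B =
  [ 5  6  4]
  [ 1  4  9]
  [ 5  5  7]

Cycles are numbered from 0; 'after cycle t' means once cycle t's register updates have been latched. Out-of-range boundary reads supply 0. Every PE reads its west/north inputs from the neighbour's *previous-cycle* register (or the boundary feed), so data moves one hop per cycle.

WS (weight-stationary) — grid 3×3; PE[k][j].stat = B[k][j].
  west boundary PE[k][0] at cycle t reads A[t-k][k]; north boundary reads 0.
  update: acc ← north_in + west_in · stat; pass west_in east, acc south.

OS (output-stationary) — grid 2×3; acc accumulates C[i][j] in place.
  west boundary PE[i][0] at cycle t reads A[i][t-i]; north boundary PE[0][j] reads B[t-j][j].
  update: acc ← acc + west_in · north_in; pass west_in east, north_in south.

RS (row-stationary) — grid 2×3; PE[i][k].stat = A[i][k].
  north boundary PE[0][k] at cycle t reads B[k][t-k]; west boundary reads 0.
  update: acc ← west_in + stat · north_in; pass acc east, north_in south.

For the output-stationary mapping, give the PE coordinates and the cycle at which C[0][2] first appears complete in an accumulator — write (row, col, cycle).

(row, col, cycle) = (0, 2, 4)

OS: C[0][2] accumulates in PE[0][2]:
  t=0 PE[0][2]: acc=0 h=0 v=0
  t=1 PE[0][2]: acc=0 h=0 v=0
  t=2 PE[0][2]: acc=24 h=6 v=4
  t=3 PE[0][2]: acc=105 h=9 v=9
  t=4 PE[0][2]: acc=119 h=2 v=7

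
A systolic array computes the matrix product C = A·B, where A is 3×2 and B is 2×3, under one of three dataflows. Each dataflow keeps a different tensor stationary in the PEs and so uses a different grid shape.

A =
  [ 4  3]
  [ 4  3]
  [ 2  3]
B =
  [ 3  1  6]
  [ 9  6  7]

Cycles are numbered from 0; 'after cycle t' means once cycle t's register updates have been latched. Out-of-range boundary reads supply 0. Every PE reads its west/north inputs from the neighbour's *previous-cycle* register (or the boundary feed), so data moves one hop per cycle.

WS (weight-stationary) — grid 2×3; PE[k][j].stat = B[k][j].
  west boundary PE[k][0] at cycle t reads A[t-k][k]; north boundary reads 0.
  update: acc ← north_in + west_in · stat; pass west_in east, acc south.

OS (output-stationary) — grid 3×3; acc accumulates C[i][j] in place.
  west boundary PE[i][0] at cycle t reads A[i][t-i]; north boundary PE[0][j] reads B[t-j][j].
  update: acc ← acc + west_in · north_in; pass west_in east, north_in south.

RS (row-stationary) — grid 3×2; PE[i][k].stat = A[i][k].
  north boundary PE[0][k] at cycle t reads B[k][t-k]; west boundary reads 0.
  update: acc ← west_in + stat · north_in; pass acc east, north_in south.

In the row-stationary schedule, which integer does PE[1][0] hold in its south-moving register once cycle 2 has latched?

RS (3×2). Following PE[1][0] plus its west/north inputs:
  after 0 — PE[0][0] acc=12, pass-E 12, pass-S 3
  after 0 — PE[1][0] acc=0, pass-E 0, pass-S 0
  after 1 — PE[0][0] acc=4, pass-E 4, pass-S 1
  after 1 — PE[1][0] acc=12, pass-E 12, pass-S 3
  after 2 — PE[0][0] acc=24, pass-E 24, pass-S 6
  after 2 — PE[1][0] acc=4, pass-E 4, pass-S 1

register = 1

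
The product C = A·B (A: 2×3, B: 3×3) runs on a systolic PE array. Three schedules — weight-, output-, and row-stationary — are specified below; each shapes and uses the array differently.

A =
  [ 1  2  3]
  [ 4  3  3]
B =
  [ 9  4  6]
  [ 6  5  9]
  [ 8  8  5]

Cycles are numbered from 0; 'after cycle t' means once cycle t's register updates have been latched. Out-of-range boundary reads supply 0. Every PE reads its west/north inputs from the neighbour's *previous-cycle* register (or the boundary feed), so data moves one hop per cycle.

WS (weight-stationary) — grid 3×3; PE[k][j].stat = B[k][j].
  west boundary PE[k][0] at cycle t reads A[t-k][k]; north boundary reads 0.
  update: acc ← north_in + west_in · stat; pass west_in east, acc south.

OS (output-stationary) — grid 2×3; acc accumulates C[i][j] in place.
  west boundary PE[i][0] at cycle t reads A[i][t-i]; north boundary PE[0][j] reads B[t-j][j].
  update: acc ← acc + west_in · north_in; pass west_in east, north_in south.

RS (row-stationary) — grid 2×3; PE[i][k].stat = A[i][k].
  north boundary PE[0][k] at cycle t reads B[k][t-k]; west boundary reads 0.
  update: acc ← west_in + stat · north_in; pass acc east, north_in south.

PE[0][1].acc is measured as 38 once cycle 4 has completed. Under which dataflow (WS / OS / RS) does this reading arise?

Under WS (3×3), PE[0][1]:
  [0] (0,1) acc=0 (h:0 v:0)
  [1] (0,1) acc=4 (h:1 v:4)
  [2] (0,1) acc=16 (h:4 v:16)
  [3] (0,1) acc=0 (h:0 v:0)
  [4] (0,1) acc=0 (h:0 v:0)
Under OS (2×3), PE[0][1]:
  [0] (0,1) acc=0 (h:0 v:0)
  [1] (0,1) acc=4 (h:1 v:4)
  [2] (0,1) acc=14 (h:2 v:5)
  [3] (0,1) acc=38 (h:3 v:8)
  [4] (0,1) acc=38 (h:0 v:0)
Under RS (2×3), PE[0][1]:
  [0] (0,1) acc=0 (h:0 v:0)
  [1] (0,1) acc=21 (h:21 v:6)
  [2] (0,1) acc=14 (h:14 v:5)
  [3] (0,1) acc=24 (h:24 v:9)
  [4] (0,1) acc=0 (h:0 v:0)

dataflow = OS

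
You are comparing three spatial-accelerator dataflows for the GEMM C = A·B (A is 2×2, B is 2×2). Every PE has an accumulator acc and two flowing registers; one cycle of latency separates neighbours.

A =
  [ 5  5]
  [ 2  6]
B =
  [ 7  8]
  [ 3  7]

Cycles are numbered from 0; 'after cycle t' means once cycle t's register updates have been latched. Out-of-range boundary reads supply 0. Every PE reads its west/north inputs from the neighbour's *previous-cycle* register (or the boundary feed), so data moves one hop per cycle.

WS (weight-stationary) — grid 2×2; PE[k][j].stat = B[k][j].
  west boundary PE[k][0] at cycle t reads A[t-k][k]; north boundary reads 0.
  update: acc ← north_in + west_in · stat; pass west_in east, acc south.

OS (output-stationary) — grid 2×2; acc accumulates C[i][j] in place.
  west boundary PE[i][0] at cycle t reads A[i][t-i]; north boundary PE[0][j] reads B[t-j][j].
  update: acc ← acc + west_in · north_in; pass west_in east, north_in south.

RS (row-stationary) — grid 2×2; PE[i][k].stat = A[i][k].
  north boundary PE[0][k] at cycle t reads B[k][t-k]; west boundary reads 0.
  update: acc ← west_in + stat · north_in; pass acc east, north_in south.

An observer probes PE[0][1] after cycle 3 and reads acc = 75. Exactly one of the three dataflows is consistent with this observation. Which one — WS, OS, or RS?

dataflow = OS

— WS: 2×2; PE[0][1] trace:
  step 0 · PE0,1: acc=0; fwd→0 fwd↓0
  step 1 · PE0,1: acc=40; fwd→5 fwd↓40
  step 2 · PE0,1: acc=16; fwd→2 fwd↓16
  step 3 · PE0,1: acc=0; fwd→0 fwd↓0
— OS: 2×2; PE[0][1] trace:
  step 0 · PE0,1: acc=0; fwd→0 fwd↓0
  step 1 · PE0,1: acc=40; fwd→5 fwd↓8
  step 2 · PE0,1: acc=75; fwd→5 fwd↓7
  step 3 · PE0,1: acc=75; fwd→0 fwd↓0
— RS: 2×2; PE[0][1] trace:
  step 0 · PE0,1: acc=0; fwd→0 fwd↓0
  step 1 · PE0,1: acc=50; fwd→50 fwd↓3
  step 2 · PE0,1: acc=75; fwd→75 fwd↓7
  step 3 · PE0,1: acc=0; fwd→0 fwd↓0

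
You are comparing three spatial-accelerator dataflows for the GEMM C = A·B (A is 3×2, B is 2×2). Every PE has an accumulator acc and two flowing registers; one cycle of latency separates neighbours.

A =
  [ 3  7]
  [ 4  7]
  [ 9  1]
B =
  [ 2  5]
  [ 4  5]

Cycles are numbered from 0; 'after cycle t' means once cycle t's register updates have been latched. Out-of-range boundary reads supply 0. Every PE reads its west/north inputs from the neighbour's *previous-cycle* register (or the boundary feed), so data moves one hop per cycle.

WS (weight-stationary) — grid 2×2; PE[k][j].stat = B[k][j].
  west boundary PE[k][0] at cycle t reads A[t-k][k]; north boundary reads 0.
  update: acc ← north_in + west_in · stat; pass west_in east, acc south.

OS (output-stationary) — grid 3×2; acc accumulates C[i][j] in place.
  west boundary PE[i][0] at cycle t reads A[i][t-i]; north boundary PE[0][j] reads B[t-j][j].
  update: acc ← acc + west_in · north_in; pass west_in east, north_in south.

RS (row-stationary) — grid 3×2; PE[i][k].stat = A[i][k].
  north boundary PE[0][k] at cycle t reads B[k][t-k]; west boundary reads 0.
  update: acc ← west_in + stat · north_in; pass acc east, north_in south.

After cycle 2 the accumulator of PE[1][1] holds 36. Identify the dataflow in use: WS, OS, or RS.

dataflow = RS

WS [2×2] PE[1][1] across cycles:
  [0] (1,1) acc=0 (h:0 v:0)
  [1] (1,1) acc=0 (h:0 v:0)
  [2] (1,1) acc=50 (h:7 v:50)
OS [3×2] PE[1][1] across cycles:
  [0] (1,1) acc=0 (h:0 v:0)
  [1] (1,1) acc=0 (h:0 v:0)
  [2] (1,1) acc=20 (h:4 v:5)
RS [3×2] PE[1][1] across cycles:
  [0] (1,1) acc=0 (h:0 v:0)
  [1] (1,1) acc=0 (h:0 v:0)
  [2] (1,1) acc=36 (h:36 v:4)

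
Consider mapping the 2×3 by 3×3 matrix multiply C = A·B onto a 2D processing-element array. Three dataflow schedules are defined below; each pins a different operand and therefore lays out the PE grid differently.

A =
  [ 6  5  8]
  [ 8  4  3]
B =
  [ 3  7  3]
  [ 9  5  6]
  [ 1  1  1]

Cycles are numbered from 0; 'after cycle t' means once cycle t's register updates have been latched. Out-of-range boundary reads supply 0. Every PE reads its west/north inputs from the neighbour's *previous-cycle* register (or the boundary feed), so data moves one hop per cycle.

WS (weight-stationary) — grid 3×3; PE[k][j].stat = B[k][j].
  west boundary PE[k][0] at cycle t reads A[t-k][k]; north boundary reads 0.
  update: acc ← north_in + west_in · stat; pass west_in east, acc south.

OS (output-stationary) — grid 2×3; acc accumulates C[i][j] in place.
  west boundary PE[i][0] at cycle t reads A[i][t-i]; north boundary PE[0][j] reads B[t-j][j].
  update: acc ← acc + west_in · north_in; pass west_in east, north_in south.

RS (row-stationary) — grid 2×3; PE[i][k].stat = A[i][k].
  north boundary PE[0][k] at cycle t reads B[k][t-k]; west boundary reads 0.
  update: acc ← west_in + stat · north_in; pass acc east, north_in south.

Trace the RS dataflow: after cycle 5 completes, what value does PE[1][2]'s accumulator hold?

Tracing RS — 2×3 array, target PE[1][2]:
  0: (0,2).acc=0  regs=<0,0>
  0: (1,1).acc=0  regs=<0,0>
  0: (1,2).acc=0  regs=<0,0>
  1: (0,2).acc=0  regs=<0,0>
  1: (1,1).acc=0  regs=<0,0>
  1: (1,2).acc=0  regs=<0,0>
  2: (0,2).acc=71  regs=<71,1>
  2: (1,1).acc=60  regs=<60,9>
  2: (1,2).acc=0  regs=<0,0>
  3: (0,2).acc=75  regs=<75,1>
  3: (1,1).acc=76  regs=<76,5>
  3: (1,2).acc=63  regs=<63,1>
  4: (0,2).acc=56  regs=<56,1>
  4: (1,1).acc=48  regs=<48,6>
  4: (1,2).acc=79  regs=<79,1>
  5: (0,2).acc=0  regs=<0,0>
  5: (1,1).acc=0  regs=<0,0>
  5: (1,2).acc=51  regs=<51,1>

PE[1][2].acc = 51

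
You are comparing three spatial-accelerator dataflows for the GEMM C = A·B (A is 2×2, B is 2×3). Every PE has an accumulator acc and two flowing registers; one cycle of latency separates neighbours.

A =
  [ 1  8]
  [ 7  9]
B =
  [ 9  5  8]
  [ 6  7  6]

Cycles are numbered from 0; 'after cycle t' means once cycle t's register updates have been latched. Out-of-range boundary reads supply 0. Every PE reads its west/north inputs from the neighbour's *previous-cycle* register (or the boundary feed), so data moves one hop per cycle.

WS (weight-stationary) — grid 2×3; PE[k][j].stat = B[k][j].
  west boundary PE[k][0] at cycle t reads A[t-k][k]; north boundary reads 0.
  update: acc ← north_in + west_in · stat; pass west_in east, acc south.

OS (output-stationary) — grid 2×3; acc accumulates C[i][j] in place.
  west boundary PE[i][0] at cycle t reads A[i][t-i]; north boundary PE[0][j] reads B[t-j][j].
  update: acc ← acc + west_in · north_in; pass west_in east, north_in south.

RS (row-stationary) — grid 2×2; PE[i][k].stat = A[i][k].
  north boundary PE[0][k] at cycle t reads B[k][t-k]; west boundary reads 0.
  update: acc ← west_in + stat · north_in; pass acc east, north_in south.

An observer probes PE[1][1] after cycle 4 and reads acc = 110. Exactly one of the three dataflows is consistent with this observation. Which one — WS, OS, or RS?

WS [2×3] PE[1][1] across cycles:
  @0  [1,1]  acc 0  |  →0  ↓0
  @1  [1,1]  acc 0  |  →0  ↓0
  @2  [1,1]  acc 61  |  →8  ↓61
  @3  [1,1]  acc 98  |  →9  ↓98
  @4  [1,1]  acc 0  |  →0  ↓0
OS [2×3] PE[1][1] across cycles:
  @0  [1,1]  acc 0  |  →0  ↓0
  @1  [1,1]  acc 0  |  →0  ↓0
  @2  [1,1]  acc 35  |  →7  ↓5
  @3  [1,1]  acc 98  |  →9  ↓7
  @4  [1,1]  acc 98  |  →0  ↓0
RS [2×2] PE[1][1] across cycles:
  @0  [1,1]  acc 0  |  →0  ↓0
  @1  [1,1]  acc 0  |  →0  ↓0
  @2  [1,1]  acc 117  |  →117  ↓6
  @3  [1,1]  acc 98  |  →98  ↓7
  @4  [1,1]  acc 110  |  →110  ↓6

dataflow = RS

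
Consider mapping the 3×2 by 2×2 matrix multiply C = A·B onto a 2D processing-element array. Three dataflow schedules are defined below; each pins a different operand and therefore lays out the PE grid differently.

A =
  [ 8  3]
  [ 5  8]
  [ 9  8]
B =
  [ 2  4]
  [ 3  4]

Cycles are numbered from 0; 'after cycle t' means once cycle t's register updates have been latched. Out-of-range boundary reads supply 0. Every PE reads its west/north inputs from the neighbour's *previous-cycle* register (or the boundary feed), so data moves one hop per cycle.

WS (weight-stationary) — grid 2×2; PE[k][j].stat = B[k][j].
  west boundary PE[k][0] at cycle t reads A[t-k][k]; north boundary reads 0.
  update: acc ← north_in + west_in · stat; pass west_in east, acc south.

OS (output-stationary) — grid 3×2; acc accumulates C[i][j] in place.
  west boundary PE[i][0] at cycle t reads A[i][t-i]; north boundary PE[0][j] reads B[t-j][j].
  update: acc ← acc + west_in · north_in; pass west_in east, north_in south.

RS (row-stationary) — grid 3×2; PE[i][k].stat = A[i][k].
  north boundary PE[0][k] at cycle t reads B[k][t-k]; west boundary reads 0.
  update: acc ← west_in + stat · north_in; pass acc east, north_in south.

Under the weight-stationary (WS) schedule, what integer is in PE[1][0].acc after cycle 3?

PE[1][0].acc = 42

WS on a 2×2 grid — tracing PE[1][0] and its feeders:
  [0] (0,0) acc=16 (h:8 v:16)
  [0] (1,0) acc=0 (h:0 v:0)
  [1] (0,0) acc=10 (h:5 v:10)
  [1] (1,0) acc=25 (h:3 v:25)
  [2] (0,0) acc=18 (h:9 v:18)
  [2] (1,0) acc=34 (h:8 v:34)
  [3] (0,0) acc=0 (h:0 v:0)
  [3] (1,0) acc=42 (h:8 v:42)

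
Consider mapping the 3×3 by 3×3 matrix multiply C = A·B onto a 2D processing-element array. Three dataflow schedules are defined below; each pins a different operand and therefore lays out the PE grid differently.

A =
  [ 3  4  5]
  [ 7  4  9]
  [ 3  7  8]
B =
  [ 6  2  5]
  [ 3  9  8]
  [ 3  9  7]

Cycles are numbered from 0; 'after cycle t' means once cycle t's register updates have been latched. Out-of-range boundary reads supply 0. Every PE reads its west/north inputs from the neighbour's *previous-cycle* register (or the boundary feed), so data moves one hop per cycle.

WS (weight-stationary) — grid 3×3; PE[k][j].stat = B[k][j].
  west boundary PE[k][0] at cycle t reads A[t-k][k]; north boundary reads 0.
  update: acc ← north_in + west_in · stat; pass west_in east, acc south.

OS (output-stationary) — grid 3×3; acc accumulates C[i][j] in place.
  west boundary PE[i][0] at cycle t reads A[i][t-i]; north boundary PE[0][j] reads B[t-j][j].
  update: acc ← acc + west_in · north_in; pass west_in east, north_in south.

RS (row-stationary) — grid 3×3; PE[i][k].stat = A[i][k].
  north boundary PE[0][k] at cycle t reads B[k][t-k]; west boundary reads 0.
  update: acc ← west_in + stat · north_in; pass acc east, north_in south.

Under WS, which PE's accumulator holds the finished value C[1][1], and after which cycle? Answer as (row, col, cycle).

Under WS, C[1][1] lands at PE[2][1]:
  step 0 · PE2,1: acc=0; fwd→0 fwd↓0
  step 1 · PE2,1: acc=0; fwd→0 fwd↓0
  step 2 · PE2,1: acc=0; fwd→0 fwd↓0
  step 3 · PE2,1: acc=87; fwd→5 fwd↓87
  step 4 · PE2,1: acc=131; fwd→9 fwd↓131

(row, col, cycle) = (2, 1, 4)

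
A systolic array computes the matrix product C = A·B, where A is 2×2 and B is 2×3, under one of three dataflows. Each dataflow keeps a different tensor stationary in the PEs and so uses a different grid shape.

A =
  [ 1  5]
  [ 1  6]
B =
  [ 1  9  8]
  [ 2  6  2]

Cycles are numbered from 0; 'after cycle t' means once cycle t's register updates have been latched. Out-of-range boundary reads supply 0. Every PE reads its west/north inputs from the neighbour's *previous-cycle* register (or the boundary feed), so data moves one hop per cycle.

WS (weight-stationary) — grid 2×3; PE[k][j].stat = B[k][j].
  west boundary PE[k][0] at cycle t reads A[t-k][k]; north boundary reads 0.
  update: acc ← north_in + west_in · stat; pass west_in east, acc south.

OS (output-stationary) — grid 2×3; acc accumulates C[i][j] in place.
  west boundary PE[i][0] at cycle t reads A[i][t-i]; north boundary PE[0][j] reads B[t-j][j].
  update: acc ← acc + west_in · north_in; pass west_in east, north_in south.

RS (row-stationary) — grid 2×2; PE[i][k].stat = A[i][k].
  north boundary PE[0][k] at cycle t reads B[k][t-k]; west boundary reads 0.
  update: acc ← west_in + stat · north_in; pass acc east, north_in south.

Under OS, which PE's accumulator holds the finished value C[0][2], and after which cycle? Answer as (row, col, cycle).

(row, col, cycle) = (0, 2, 3)

Under OS, C[0][2] lands at PE[0][2]:
  c0 r0c2: 0 / 0 / 0
  c1 r0c2: 0 / 0 / 0
  c2 r0c2: 8 / 1 / 8
  c3 r0c2: 18 / 5 / 2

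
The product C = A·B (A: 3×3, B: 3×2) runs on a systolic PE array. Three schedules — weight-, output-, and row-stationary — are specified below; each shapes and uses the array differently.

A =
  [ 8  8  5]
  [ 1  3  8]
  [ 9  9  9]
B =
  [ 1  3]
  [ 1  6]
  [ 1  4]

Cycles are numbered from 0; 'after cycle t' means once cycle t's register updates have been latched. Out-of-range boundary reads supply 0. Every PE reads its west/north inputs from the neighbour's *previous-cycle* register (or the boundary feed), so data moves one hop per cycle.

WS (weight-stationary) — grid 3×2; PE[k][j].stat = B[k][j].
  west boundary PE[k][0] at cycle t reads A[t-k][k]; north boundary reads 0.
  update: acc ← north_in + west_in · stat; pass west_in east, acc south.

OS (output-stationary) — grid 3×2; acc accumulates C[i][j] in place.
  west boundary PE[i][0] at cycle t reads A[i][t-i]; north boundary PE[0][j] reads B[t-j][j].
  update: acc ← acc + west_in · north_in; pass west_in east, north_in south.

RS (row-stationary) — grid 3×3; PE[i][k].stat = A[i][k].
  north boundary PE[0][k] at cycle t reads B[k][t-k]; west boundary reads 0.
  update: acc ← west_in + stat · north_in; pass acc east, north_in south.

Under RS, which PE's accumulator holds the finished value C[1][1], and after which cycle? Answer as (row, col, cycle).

Under RS, C[1][1] lands at PE[1][2]:
  c0 r1c2: 0 / 0 / 0
  c1 r1c2: 0 / 0 / 0
  c2 r1c2: 0 / 0 / 0
  c3 r1c2: 12 / 12 / 1
  c4 r1c2: 53 / 53 / 4

(row, col, cycle) = (1, 2, 4)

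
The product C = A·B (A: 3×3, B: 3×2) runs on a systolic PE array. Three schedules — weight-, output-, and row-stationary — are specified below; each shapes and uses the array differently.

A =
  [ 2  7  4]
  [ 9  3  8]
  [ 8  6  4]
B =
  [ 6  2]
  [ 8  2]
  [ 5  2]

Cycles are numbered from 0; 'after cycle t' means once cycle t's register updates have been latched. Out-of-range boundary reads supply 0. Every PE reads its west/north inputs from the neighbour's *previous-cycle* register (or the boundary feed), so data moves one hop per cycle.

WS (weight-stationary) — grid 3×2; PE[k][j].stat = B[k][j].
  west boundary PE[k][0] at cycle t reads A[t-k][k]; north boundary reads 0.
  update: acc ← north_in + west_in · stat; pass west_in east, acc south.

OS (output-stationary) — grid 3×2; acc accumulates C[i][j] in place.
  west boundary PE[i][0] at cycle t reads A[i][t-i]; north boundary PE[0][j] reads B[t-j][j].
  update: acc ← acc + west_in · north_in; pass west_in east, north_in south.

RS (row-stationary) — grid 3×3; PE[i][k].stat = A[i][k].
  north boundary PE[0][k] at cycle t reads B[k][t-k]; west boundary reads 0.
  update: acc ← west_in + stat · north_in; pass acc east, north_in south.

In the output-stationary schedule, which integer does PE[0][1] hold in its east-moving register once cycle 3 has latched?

OS on a 3×2 grid — tracing PE[0][1] and its feeders:
  t=0 PE[0][0]: acc=12 h=2 v=6
  t=0 PE[0][1]: acc=0 h=0 v=0
  t=1 PE[0][0]: acc=68 h=7 v=8
  t=1 PE[0][1]: acc=4 h=2 v=2
  t=2 PE[0][0]: acc=88 h=4 v=5
  t=2 PE[0][1]: acc=18 h=7 v=2
  t=3 PE[0][0]: acc=88 h=0 v=0
  t=3 PE[0][1]: acc=26 h=4 v=2

register = 4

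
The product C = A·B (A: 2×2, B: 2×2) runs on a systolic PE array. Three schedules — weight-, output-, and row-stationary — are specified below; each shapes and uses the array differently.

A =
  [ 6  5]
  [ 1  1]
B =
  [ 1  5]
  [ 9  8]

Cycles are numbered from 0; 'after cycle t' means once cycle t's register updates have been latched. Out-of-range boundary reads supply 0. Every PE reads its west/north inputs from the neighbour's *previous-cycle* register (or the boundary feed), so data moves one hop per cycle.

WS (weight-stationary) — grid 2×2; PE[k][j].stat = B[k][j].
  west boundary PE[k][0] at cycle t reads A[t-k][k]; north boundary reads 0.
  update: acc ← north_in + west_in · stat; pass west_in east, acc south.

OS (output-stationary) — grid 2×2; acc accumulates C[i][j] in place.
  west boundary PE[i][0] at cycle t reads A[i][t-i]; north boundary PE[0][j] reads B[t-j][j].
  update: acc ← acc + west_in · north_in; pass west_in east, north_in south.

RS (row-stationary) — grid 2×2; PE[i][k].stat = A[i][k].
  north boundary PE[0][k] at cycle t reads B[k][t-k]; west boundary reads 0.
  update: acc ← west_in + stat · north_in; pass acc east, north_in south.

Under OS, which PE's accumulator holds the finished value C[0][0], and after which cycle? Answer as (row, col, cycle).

(row, col, cycle) = (0, 0, 1)

Under OS, C[0][0] lands at PE[0][0]:
  @0  [0,0]  acc 6  |  →6  ↓1
  @1  [0,0]  acc 51  |  →5  ↓9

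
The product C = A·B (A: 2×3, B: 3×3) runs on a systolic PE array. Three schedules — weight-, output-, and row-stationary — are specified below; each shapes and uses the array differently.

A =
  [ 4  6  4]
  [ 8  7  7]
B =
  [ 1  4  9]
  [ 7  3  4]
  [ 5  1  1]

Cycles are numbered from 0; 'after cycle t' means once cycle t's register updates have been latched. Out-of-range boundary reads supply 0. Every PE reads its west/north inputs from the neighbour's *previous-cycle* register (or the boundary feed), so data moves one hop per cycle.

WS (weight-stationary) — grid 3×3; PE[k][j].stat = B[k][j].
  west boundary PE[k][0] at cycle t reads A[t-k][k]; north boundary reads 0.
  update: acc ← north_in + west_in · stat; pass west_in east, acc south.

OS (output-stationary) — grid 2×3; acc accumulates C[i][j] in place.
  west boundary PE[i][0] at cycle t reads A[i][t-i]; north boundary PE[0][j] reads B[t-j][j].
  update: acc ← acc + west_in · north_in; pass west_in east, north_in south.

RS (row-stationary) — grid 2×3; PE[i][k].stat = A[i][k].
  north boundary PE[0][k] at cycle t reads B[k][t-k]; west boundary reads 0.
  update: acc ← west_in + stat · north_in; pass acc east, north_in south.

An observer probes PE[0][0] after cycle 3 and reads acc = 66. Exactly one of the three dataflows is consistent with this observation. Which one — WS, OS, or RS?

dataflow = OS

WS (3×3 grid), PE[0][0]:
  [0] (0,0) acc=4 (h:4 v:4)
  [1] (0,0) acc=8 (h:8 v:8)
  [2] (0,0) acc=0 (h:0 v:0)
  [3] (0,0) acc=0 (h:0 v:0)
OS (2×3 grid), PE[0][0]:
  [0] (0,0) acc=4 (h:4 v:1)
  [1] (0,0) acc=46 (h:6 v:7)
  [2] (0,0) acc=66 (h:4 v:5)
  [3] (0,0) acc=66 (h:0 v:0)
RS (2×3 grid), PE[0][0]:
  [0] (0,0) acc=4 (h:4 v:1)
  [1] (0,0) acc=16 (h:16 v:4)
  [2] (0,0) acc=36 (h:36 v:9)
  [3] (0,0) acc=0 (h:0 v:0)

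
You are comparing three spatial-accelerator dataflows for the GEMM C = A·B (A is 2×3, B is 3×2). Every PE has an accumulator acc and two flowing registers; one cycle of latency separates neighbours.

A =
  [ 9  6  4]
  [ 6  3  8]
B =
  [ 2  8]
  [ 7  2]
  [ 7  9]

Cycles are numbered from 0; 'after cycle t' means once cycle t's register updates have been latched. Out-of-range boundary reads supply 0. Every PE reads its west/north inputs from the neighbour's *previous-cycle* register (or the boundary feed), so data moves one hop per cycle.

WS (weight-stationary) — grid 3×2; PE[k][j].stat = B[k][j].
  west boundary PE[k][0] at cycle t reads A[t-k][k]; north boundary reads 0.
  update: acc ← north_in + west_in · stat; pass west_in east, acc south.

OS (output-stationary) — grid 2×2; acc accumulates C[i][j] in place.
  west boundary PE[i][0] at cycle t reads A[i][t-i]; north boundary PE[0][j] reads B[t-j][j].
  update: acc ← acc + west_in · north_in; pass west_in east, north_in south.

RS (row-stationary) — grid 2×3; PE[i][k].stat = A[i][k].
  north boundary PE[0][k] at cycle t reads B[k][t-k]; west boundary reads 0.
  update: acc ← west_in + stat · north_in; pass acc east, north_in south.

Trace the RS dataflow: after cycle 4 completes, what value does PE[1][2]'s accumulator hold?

RS 2×3: PE[1][2] cycle-by-cycle (with neighbour feeds):
  [0] (0,2) acc=0 (h:0 v:0)
  [0] (1,1) acc=0 (h:0 v:0)
  [0] (1,2) acc=0 (h:0 v:0)
  [1] (0,2) acc=0 (h:0 v:0)
  [1] (1,1) acc=0 (h:0 v:0)
  [1] (1,2) acc=0 (h:0 v:0)
  [2] (0,2) acc=88 (h:88 v:7)
  [2] (1,1) acc=33 (h:33 v:7)
  [2] (1,2) acc=0 (h:0 v:0)
  [3] (0,2) acc=120 (h:120 v:9)
  [3] (1,1) acc=54 (h:54 v:2)
  [3] (1,2) acc=89 (h:89 v:7)
  [4] (0,2) acc=0 (h:0 v:0)
  [4] (1,1) acc=0 (h:0 v:0)
  [4] (1,2) acc=126 (h:126 v:9)

PE[1][2].acc = 126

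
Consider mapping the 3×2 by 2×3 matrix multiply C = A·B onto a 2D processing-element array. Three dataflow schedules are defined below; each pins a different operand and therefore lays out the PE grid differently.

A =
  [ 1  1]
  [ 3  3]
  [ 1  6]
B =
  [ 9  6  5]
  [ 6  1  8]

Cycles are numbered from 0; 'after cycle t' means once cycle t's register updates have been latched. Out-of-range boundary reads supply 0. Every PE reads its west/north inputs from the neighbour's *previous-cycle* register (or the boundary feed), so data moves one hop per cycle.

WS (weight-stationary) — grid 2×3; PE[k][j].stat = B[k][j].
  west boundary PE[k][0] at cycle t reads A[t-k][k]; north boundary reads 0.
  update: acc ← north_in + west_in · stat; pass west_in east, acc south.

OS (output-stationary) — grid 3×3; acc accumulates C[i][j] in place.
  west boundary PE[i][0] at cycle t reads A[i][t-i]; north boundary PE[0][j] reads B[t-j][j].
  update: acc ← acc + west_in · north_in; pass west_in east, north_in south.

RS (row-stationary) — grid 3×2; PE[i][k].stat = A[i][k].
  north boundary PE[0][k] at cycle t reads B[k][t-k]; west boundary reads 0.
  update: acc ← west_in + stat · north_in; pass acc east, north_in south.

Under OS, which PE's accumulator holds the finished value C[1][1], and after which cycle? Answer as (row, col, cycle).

OS — PE[1][1] is where C[1][1] collects:
  cycle 0: PE[1][1] → acc 0, east 0, south 0
  cycle 1: PE[1][1] → acc 0, east 0, south 0
  cycle 2: PE[1][1] → acc 18, east 3, south 6
  cycle 3: PE[1][1] → acc 21, east 3, south 1

(row, col, cycle) = (1, 1, 3)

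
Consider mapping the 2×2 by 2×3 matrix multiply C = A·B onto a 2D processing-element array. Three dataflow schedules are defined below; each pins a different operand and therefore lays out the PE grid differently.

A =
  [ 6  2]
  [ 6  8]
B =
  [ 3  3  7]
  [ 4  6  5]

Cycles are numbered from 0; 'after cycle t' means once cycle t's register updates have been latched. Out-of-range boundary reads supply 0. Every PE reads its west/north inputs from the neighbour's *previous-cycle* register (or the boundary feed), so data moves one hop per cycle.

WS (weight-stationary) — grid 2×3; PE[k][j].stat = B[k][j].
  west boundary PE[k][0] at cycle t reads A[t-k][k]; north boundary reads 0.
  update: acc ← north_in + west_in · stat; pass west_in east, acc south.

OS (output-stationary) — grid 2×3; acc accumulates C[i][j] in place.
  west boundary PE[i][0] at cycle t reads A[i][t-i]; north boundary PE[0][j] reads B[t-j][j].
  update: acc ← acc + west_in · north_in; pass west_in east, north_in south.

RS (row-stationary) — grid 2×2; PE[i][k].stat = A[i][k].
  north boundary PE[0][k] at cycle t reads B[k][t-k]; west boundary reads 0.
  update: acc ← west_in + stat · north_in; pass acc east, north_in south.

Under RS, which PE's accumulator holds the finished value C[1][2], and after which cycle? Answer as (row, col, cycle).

Under RS, C[1][2] lands at PE[1][1]:
  [0] (1,1) acc=0 (h:0 v:0)
  [1] (1,1) acc=0 (h:0 v:0)
  [2] (1,1) acc=50 (h:50 v:4)
  [3] (1,1) acc=66 (h:66 v:6)
  [4] (1,1) acc=82 (h:82 v:5)

(row, col, cycle) = (1, 1, 4)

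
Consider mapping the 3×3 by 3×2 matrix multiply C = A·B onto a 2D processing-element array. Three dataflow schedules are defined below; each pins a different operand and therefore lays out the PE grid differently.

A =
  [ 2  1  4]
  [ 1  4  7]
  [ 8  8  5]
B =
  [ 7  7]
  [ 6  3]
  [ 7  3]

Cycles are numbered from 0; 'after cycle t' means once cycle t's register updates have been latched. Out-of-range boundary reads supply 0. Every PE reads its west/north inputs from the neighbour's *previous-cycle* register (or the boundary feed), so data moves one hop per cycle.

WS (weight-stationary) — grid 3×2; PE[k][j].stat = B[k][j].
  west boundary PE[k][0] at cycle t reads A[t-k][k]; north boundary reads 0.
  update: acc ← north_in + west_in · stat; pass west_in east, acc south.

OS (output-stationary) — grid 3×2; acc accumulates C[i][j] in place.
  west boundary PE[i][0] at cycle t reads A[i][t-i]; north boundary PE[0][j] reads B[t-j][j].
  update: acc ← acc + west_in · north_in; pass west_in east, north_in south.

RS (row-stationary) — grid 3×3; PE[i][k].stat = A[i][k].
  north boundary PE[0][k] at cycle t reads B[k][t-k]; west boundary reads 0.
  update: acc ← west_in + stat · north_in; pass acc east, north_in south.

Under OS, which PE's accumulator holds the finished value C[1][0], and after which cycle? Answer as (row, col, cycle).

(row, col, cycle) = (1, 0, 3)

Under OS, C[1][0] lands at PE[1][0]:
  t=0 PE[1][0]: acc=0 h=0 v=0
  t=1 PE[1][0]: acc=7 h=1 v=7
  t=2 PE[1][0]: acc=31 h=4 v=6
  t=3 PE[1][0]: acc=80 h=7 v=7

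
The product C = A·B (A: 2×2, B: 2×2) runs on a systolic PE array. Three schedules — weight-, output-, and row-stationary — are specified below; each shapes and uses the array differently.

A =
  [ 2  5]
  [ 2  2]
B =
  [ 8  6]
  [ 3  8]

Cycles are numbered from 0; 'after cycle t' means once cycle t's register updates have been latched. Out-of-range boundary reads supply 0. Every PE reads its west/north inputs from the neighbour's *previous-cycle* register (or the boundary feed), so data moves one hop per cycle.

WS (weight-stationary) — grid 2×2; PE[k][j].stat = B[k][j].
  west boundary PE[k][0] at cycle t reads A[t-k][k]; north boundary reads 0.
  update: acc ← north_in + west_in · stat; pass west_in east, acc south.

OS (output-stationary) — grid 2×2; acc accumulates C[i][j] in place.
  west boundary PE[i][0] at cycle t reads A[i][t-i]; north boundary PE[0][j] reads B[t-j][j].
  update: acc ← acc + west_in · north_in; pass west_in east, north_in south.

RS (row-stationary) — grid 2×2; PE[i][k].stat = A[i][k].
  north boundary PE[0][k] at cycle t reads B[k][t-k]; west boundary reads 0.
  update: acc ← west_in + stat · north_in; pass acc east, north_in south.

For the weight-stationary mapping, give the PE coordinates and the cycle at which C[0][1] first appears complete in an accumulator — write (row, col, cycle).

Under WS, C[0][1] lands at PE[1][1]:
  t=0 PE[1][1]: acc=0 h=0 v=0
  t=1 PE[1][1]: acc=0 h=0 v=0
  t=2 PE[1][1]: acc=52 h=5 v=52

(row, col, cycle) = (1, 1, 2)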